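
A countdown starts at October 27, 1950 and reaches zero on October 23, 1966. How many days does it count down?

Oct 27, 1950 → Oct 27, 1951: 365 days.
Oct 27, 1951 → Oct 27, 1952: 366 days (Feb 29, 1952 is in that span).
Oct 27, 1952 → Oct 27, 1953: 365 days.
Oct 27, 1953 → Oct 27, 1954: 365 days.
Oct 27, 1954 → Oct 27, 1955: 365 days.
Oct 27, 1955 → Oct 27, 1956: 366 days (Feb 29, 1956 is in that span).
Oct 27, 1956 → Oct 27, 1957: 365 days.
Oct 27, 1957 → Oct 27, 1958: 365 days.
Oct 27, 1958 → Oct 27, 1959: 365 days.
Oct 27, 1959 → Oct 27, 1960: 366 days (Feb 29, 1960 is in that span).
Oct 27, 1960 → Oct 27, 1961: 365 days.
Oct 27, 1961 → Oct 27, 1962: 365 days.
Oct 27, 1962 → Oct 27, 1963: 365 days.
Oct 27, 1963 → Oct 27, 1964: 366 days (Feb 29, 1964 is in that span).
Oct 27, 1964 → Oct 27, 1965: 365 days.
Oct 27, 1965 → Nov 27, 1965: 31 days (October has 31).
Nov 27, 1965 → Dec 27, 1965: 30 days (November has 30).
Dec 27, 1965 → Jan 27, 1966: 31 days (December has 31).
Jan 27, 1966 → Feb 27, 1966: 31 days (January has 31).
Feb 27, 1966 → Mar 27, 1966: 28 days (February has 28).
Mar 27, 1966 → Apr 27, 1966: 31 days (March has 31).
Apr 27, 1966 → May 27, 1966: 30 days (April has 30).
May 27, 1966 → Jun 27, 1966: 31 days (May has 31).
Jun 27, 1966 → Jul 27, 1966: 30 days (June has 30).
Jul 27, 1966 → Aug 27, 1966: 31 days (July has 31).
Aug 27, 1966 → Sep 27, 1966: 31 days (August has 31).
Sep 27, 1966 → Oct 23, 1966: 26 days.
Total: 5840 days.

5840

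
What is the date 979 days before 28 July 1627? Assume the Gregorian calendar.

November 21, 1624

−365 (one year) → Jul 28, 1626 (614 left).
−365 (one year) → Jul 28, 1625 (249 left).
−28 → Jun 30, 1625 (end of Jun, 30 days; 221 left).
−30 → May 31, 1625 (end of May, 31 days; 191 left).
−31 → Apr 30, 1625 (end of Apr, 30 days; 160 left).
−30 → Mar 31, 1625 (end of Mar, 31 days; 130 left).
−31 → Feb 28, 1625 (end of Feb, 28 days; 99 left).
−28 → Jan 31, 1625 (end of Jan, 31 days; 71 left).
−31 → Dec 31, 1624 (end of Dec, 31 days; 40 left).
−31 → Nov 30, 1624 (end of Nov, 30 days; 9 left).
−9 → Nov 21, 1624.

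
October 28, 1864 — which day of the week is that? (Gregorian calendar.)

Friday

Doomsday rule: the anchor day for the 1800s is Friday. For year 64: 64÷12 = 5 r 4, and 4÷4 = 1, so 5+4+1 = 10.
Friday + 10 ≡ Monday — that's 1864's doomsday.
In October the doomsday date is Oct 10.
Oct 28 is 18 days after Oct 10; 18 mod 7 = 4, so Monday + 4 = Friday.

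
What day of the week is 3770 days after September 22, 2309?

Sep 22, 2309 is a Wednesday.
3770 mod 7 = 4, so 3770 days after a Wednesday is Wednesday + 4 = Sunday.

Sunday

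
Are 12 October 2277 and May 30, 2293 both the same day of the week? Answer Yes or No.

No

From Oct 12, 2277 to May 30, 2293 is 5709 days.
5709 mod 7 = 4, so they are different weekdays.
(Oct 12, 2277 is a Friday; May 30, 2293 is a Tuesday.)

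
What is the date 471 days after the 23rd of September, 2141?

January 7, 2143

+365 (one year) → Sep 23, 2142 (106 left).
Sep has 30 days: +8 → Oct 1, 2142 (98 left).
Oct has 31 days: +31 → Nov 1, 2142 (67 left).
Nov has 30 days: +30 → Dec 1, 2142 (37 left).
Dec has 31 days: +31 → Jan 1, 2143 (6 left).
+6 → Jan 7, 2143.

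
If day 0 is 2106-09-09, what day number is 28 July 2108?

Sep 9, 2106 → Sep 9, 2107: 365 days.
Sep 9, 2107 → Oct 9, 2107: 30 days (September has 30).
Oct 9, 2107 → Nov 9, 2107: 31 days (October has 31).
Nov 9, 2107 → Dec 9, 2107: 30 days (November has 30).
Dec 9, 2107 → Jan 9, 2108: 31 days (December has 31).
Jan 9, 2108 → Feb 9, 2108: 31 days (January has 31).
Feb 9, 2108 → Mar 9, 2108: 29 days (February has 29).
Mar 9, 2108 → Apr 9, 2108: 31 days (March has 31).
Apr 9, 2108 → May 9, 2108: 30 days (April has 30).
May 9, 2108 → Jun 9, 2108: 31 days (May has 31).
Jun 9, 2108 → Jul 9, 2108: 30 days (June has 30).
Jul 9, 2108 → Jul 28, 2108: 19 days.
Total: 688 days.

688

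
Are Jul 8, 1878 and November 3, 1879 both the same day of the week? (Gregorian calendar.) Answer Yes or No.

From Jul 8, 1878 to Nov 3, 1879 is 483 days.
483 mod 7 = 0, so they are the same weekday.
(Jul 8, 1878 is a Monday; Nov 3, 1879 is a Monday.)

Yes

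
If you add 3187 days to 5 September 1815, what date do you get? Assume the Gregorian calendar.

May 27, 1824

+366 (one year; includes Feb 29, 1816) → Sep 5, 1816 (2821 left).
+365 (one year) → Sep 5, 1817 (2456 left).
+365 (one year) → Sep 5, 1818 (2091 left).
+365 (one year) → Sep 5, 1819 (1726 left).
+366 (one year; includes Feb 29, 1820) → Sep 5, 1820 (1360 left).
+365 (one year) → Sep 5, 1821 (995 left).
+365 (one year) → Sep 5, 1822 (630 left).
+365 (one year) → Sep 5, 1823 (265 left).
Sep has 30 days: +26 → Oct 1, 1823 (239 left).
Oct has 31 days: +31 → Nov 1, 1823 (208 left).
Nov has 30 days: +30 → Dec 1, 1823 (178 left).
Dec has 31 days: +31 → Jan 1, 1824 (147 left).
Jan has 31 days: +31 → Feb 1, 1824 (116 left).
Feb has 29 days: +29 → Mar 1, 1824 (87 left).
Mar has 31 days: +31 → Apr 1, 1824 (56 left).
Apr has 30 days: +30 → May 1, 1824 (26 left).
+26 → May 27, 1824.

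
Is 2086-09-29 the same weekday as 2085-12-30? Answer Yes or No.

Yes

From Dec 30, 2085 to Sep 29, 2086 is 273 days.
273 mod 7 = 0, so they are the same weekday.
(Dec 30, 2085 is a Sunday; Sep 29, 2086 is a Sunday.)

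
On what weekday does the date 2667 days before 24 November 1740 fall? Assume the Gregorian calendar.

Nov 24, 1740 is a Thursday.
2667 mod 7 = 0, so 2667 days before a Thursday is Thursday − 0 = Thursday.

Thursday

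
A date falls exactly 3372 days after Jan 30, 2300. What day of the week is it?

Sunday

Jan 30, 2300 is a Tuesday.
3372 mod 7 = 5, so 3372 days after a Tuesday is Tuesday + 5 = Sunday.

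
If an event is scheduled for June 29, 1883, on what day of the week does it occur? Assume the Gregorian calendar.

Doomsday rule: the anchor day for the 1800s is Friday. For year 83: 83÷12 = 6 r 11, and 11÷4 = 2, so 6+11+2 = 19.
Friday + 19 ≡ Wednesday — that's 1883's doomsday.
In June the doomsday date is Jun 6.
Jun 29 is 23 days after Jun 6; 23 mod 7 = 2, so Wednesday + 2 = Friday.

Friday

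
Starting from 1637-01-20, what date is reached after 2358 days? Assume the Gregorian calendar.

July 6, 1643

+365 (one year) → Jan 20, 1638 (1993 left).
+365 (one year) → Jan 20, 1639 (1628 left).
+365 (one year) → Jan 20, 1640 (1263 left).
+366 (one year; includes Feb 29, 1640) → Jan 20, 1641 (897 left).
+365 (one year) → Jan 20, 1642 (532 left).
+365 (one year) → Jan 20, 1643 (167 left).
Jan has 31 days: +12 → Feb 1, 1643 (155 left).
Feb has 28 days: +28 → Mar 1, 1643 (127 left).
Mar has 31 days: +31 → Apr 1, 1643 (96 left).
Apr has 30 days: +30 → May 1, 1643 (66 left).
May has 31 days: +31 → Jun 1, 1643 (35 left).
Jun has 30 days: +30 → Jul 1, 1643 (5 left).
+5 → Jul 6, 1643.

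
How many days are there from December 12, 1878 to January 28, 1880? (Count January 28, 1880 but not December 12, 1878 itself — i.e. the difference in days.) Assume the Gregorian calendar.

412

Dec 12, 1878 → Dec 12, 1879: 365 days.
Dec 12, 1879 → Jan 12, 1880: 31 days (December has 31).
Jan 12, 1880 → Jan 28, 1880: 16 days.
Total: 412 days.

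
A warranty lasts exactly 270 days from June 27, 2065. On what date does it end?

March 24, 2066

Jun has 30 days: +4 → Jul 1, 2065 (266 left).
Jul has 31 days: +31 → Aug 1, 2065 (235 left).
Aug has 31 days: +31 → Sep 1, 2065 (204 left).
Sep has 30 days: +30 → Oct 1, 2065 (174 left).
Oct has 31 days: +31 → Nov 1, 2065 (143 left).
Nov has 30 days: +30 → Dec 1, 2065 (113 left).
Dec has 31 days: +31 → Jan 1, 2066 (82 left).
Jan has 31 days: +31 → Feb 1, 2066 (51 left).
Feb has 28 days: +28 → Mar 1, 2066 (23 left).
+23 → Mar 24, 2066.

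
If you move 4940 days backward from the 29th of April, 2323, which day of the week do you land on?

First find the weekday of Apr 29, 2323. Doomsday rule: the anchor day for the 2300s is Wednesday. For year 23: 23÷12 = 1 r 11, and 11÷4 = 2, so 1+11+2 = 14.
Wednesday + 14 ≡ Wednesday — that's 2323's doomsday.
In April the doomsday date is Apr 4.
Apr 29 is 25 days after Apr 4; 25 mod 7 = 4, so Wednesday + 4 = Sunday.
4940 mod 7 = 5, so 4940 days before a Sunday is Sunday − 5 = Tuesday.

Tuesday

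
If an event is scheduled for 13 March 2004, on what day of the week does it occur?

Doomsday rule: the anchor day for the 2000s is Tuesday. For year 04: 4÷12 = 0 r 4, and 4÷4 = 1, so 0+4+1 = 5.
Tuesday + 5 ≡ Sunday — that's 2004's doomsday.
In March the doomsday date is Mar 14.
Mar 13 is 1 day before Mar 14; 1 mod 7 = 1, so Sunday − 1 = Saturday.

Saturday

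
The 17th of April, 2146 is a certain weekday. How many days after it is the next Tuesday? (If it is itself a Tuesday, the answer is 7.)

Apr 17, 2146 is a Sunday.
From Sunday to the next Tuesday is 2 days.

2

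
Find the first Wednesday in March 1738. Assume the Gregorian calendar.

March 5, 1738

March 1, 1738 is a Saturday.
The first Wednesday is therefore March 5 (4 days later).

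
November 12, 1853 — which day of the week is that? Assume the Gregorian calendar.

Saturday

Doomsday rule: the anchor day for the 1800s is Friday. For year 53: 53÷12 = 4 r 5, and 5÷4 = 1, so 4+5+1 = 10.
Friday + 10 ≡ Monday — that's 1853's doomsday.
In November the doomsday date is Nov 7.
Nov 12 is 5 days after Nov 7; 5 mod 7 = 5, so Monday + 5 = Saturday.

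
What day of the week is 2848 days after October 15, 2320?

Thursday

First find the weekday of Oct 15, 2320. Doomsday rule: the anchor day for the 2300s is Wednesday. For year 20: 20÷12 = 1 r 8, and 8÷4 = 2, so 1+8+2 = 11.
Wednesday + 11 ≡ Sunday — that's 2320's doomsday.
In October the doomsday date is Oct 10.
Oct 15 is 5 days after Oct 10; 5 mod 7 = 5, so Sunday + 5 = Friday.
2848 mod 7 = 6, so 2848 days after a Friday is Friday + 6 = Thursday.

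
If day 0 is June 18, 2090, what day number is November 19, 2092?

Jun 18, 2090 → Jun 18, 2091: 365 days.
Jun 18, 2091 → Jun 18, 2092: 366 days (Feb 29, 2092 is in that span).
Jun 18, 2092 → Jul 18, 2092: 30 days (June has 30).
Jul 18, 2092 → Aug 18, 2092: 31 days (July has 31).
Aug 18, 2092 → Sep 18, 2092: 31 days (August has 31).
Sep 18, 2092 → Oct 18, 2092: 30 days (September has 30).
Oct 18, 2092 → Nov 18, 2092: 31 days (October has 31).
Nov 18, 2092 → Nov 19, 2092: 1 days.
Total: 885 days.

885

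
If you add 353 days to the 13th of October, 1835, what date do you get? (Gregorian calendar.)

Oct has 31 days: +19 → Nov 1, 1835 (334 left).
Nov has 30 days: +30 → Dec 1, 1835 (304 left).
Dec has 31 days: +31 → Jan 1, 1836 (273 left).
Jan has 31 days: +31 → Feb 1, 1836 (242 left).
Feb has 29 days: +29 → Mar 1, 1836 (213 left).
Mar has 31 days: +31 → Apr 1, 1836 (182 left).
Apr has 30 days: +30 → May 1, 1836 (152 left).
May has 31 days: +31 → Jun 1, 1836 (121 left).
Jun has 30 days: +30 → Jul 1, 1836 (91 left).
Jul has 31 days: +31 → Aug 1, 1836 (60 left).
Aug has 31 days: +31 → Sep 1, 1836 (29 left).
+29 → Sep 30, 1836.

September 30, 1836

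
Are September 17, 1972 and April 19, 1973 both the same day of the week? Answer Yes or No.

From Sep 17, 1972 to Apr 19, 1973 is 214 days.
214 mod 7 = 4, so they are different weekdays.
(Sep 17, 1972 is a Sunday; Apr 19, 1973 is a Thursday.)

No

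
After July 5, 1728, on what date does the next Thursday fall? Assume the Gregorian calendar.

July 8, 1728

Jul 5, 1728 is a Monday.
From Monday to the next Thursday is 3 days.
Jul 5, 1728 + 3 = Jul 8, 1728.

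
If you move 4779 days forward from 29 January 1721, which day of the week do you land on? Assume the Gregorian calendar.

First find the weekday of Jan 29, 1721. Doomsday rule: the anchor day for the 1700s is Sunday. For year 21: 21÷12 = 1 r 9, and 9÷4 = 2, so 1+9+2 = 12.
Sunday + 12 ≡ Friday — that's 1721's doomsday.
In January the doomsday date is Jan 3 (1721 is not a leap year).
Jan 29 is 26 days after Jan 3; 26 mod 7 = 5, so Friday + 5 = Wednesday.
4779 mod 7 = 5, so 4779 days after a Wednesday is Wednesday + 5 = Monday.

Monday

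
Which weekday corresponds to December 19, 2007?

Wednesday

Doomsday rule: the anchor day for the 2000s is Tuesday. For year 07: 7÷12 = 0 r 7, and 7÷4 = 1, so 0+7+1 = 8.
Tuesday + 8 ≡ Wednesday — that's 2007's doomsday.
In December the doomsday date is Dec 12.
Dec 19 is 7 days after Dec 12; 7 mod 7 = 0, so Wednesday + 0 = Wednesday.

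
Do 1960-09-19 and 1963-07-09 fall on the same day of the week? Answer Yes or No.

No

From Sep 19, 1960 to Jul 9, 1963 is 1023 days.
1023 mod 7 = 1, so they are different weekdays.
(Sep 19, 1960 is a Monday; Jul 9, 1963 is a Tuesday.)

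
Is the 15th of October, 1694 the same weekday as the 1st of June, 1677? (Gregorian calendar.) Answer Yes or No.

From Jun 1, 1677 to Oct 15, 1694 is 6345 days.
6345 mod 7 = 3, so they are different weekdays.
(Jun 1, 1677 is a Tuesday; Oct 15, 1694 is a Friday.)

No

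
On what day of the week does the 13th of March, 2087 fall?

Thursday

January 1, 2087 is a Wednesday.
Jan 1, 2087 → Feb 1, 2087: 31 days (January has 31).
Feb 1, 2087 → Mar 1, 2087: 28 days (February has 28).
Mar 1, 2087 → Mar 13, 2087: 12 days.
Total: 71 days.
71 mod 7 = 1, so Wednesday + 1 = Thursday.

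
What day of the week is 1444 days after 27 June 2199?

Jun 27, 2199 is a Thursday.
1444 mod 7 = 2, so 1444 days after a Thursday is Thursday + 2 = Saturday.

Saturday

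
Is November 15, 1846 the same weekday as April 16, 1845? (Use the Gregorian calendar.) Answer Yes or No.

No

From Apr 16, 1845 to Nov 15, 1846 is 578 days.
578 mod 7 = 4, so they are different weekdays.
(Apr 16, 1845 is a Wednesday; Nov 15, 1846 is a Sunday.)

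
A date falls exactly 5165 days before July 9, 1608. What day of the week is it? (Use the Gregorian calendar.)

Thursday

Jul 9, 1608 is a Wednesday.
5165 mod 7 = 6, so 5165 days before a Wednesday is Wednesday − 6 = Thursday.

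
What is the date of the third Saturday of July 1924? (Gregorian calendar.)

July 19, 1924

July 1, 1924 is a Tuesday.
The first Saturday is therefore July 5 (4 days later).
The third Saturday is 5 + 2×7 = July 19.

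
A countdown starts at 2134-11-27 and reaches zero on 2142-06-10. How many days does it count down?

2752

Nov 27, 2134 → Nov 27, 2135: 365 days.
Nov 27, 2135 → Nov 27, 2136: 366 days (Feb 29, 2136 is in that span).
Nov 27, 2136 → Nov 27, 2137: 365 days.
Nov 27, 2137 → Nov 27, 2138: 365 days.
Nov 27, 2138 → Nov 27, 2139: 365 days.
Nov 27, 2139 → Nov 27, 2140: 366 days (Feb 29, 2140 is in that span).
Nov 27, 2140 → Nov 27, 2141: 365 days.
Nov 27, 2141 → Dec 27, 2141: 30 days (November has 30).
Dec 27, 2141 → Jan 27, 2142: 31 days (December has 31).
Jan 27, 2142 → Feb 27, 2142: 31 days (January has 31).
Feb 27, 2142 → Mar 27, 2142: 28 days (February has 28).
Mar 27, 2142 → Apr 27, 2142: 31 days (March has 31).
Apr 27, 2142 → May 27, 2142: 30 days (April has 30).
May 27, 2142 → Jun 10, 2142: 14 days.
Total: 2752 days.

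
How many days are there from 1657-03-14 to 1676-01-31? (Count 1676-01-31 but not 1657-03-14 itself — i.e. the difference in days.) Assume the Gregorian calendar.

6897

Mar 14, 1657 → Mar 14, 1658: 365 days.
Mar 14, 1658 → Mar 14, 1659: 365 days.
Mar 14, 1659 → Mar 14, 1660: 366 days (Feb 29, 1660 is in that span).
Mar 14, 1660 → Mar 14, 1661: 365 days.
Mar 14, 1661 → Mar 14, 1662: 365 days.
Mar 14, 1662 → Mar 14, 1663: 365 days.
Mar 14, 1663 → Mar 14, 1664: 366 days (Feb 29, 1664 is in that span).
Mar 14, 1664 → Mar 14, 1665: 365 days.
Mar 14, 1665 → Mar 14, 1666: 365 days.
Mar 14, 1666 → Mar 14, 1667: 365 days.
Mar 14, 1667 → Mar 14, 1668: 366 days (Feb 29, 1668 is in that span).
Mar 14, 1668 → Mar 14, 1669: 365 days.
Mar 14, 1669 → Mar 14, 1670: 365 days.
Mar 14, 1670 → Mar 14, 1671: 365 days.
Mar 14, 1671 → Mar 14, 1672: 366 days (Feb 29, 1672 is in that span).
Mar 14, 1672 → Mar 14, 1673: 365 days.
Mar 14, 1673 → Mar 14, 1674: 365 days.
Mar 14, 1674 → Mar 14, 1675: 365 days.
Mar 14, 1675 → Apr 14, 1675: 31 days (March has 31).
Apr 14, 1675 → May 14, 1675: 30 days (April has 30).
May 14, 1675 → Jun 14, 1675: 31 days (May has 31).
Jun 14, 1675 → Jul 14, 1675: 30 days (June has 30).
Jul 14, 1675 → Aug 14, 1675: 31 days (July has 31).
Aug 14, 1675 → Sep 14, 1675: 31 days (August has 31).
Sep 14, 1675 → Oct 14, 1675: 30 days (September has 30).
Oct 14, 1675 → Nov 14, 1675: 31 days (October has 31).
Nov 14, 1675 → Dec 14, 1675: 30 days (November has 30).
Dec 14, 1675 → Jan 14, 1676: 31 days (December has 31).
Jan 14, 1676 → Jan 31, 1676: 17 days.
Total: 6897 days.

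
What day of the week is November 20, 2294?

Tuesday

Doomsday rule: the anchor day for the 2200s is Friday. For year 94: 94÷12 = 7 r 10, and 10÷4 = 2, so 7+10+2 = 19.
Friday + 19 ≡ Wednesday — that's 2294's doomsday.
In November the doomsday date is Nov 7.
Nov 20 is 13 days after Nov 7; 13 mod 7 = 6, so Wednesday + 6 = Tuesday.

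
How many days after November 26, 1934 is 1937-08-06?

Nov 26, 1934 → Nov 26, 1935: 365 days.
Nov 26, 1935 → Nov 26, 1936: 366 days (Feb 29, 1936 is in that span).
Nov 26, 1936 → Dec 26, 1936: 30 days (November has 30).
Dec 26, 1936 → Jan 26, 1937: 31 days (December has 31).
Jan 26, 1937 → Feb 26, 1937: 31 days (January has 31).
Feb 26, 1937 → Mar 26, 1937: 28 days (February has 28).
Mar 26, 1937 → Apr 26, 1937: 31 days (March has 31).
Apr 26, 1937 → May 26, 1937: 30 days (April has 30).
May 26, 1937 → Jun 26, 1937: 31 days (May has 31).
Jun 26, 1937 → Jul 26, 1937: 30 days (June has 30).
Jul 26, 1937 → Aug 6, 1937: 11 days.
Total: 984 days.

984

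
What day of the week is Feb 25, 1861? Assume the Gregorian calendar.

Monday

Doomsday rule: the anchor day for the 1800s is Friday. For year 61: 61÷12 = 5 r 1, and 1÷4 = 0, so 5+1+0 = 6.
Friday + 6 ≡ Thursday — that's 1861's doomsday.
In February the doomsday date is Feb 28 (1861 is not a leap year).
Feb 25 is 3 days before Feb 28; 3 mod 7 = 3, so Thursday − 3 = Monday.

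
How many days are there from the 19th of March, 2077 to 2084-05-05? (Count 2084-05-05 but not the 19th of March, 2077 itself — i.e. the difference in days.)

Mar 19, 2077 → Mar 19, 2078: 365 days.
Mar 19, 2078 → Mar 19, 2079: 365 days.
Mar 19, 2079 → Mar 19, 2080: 366 days (Feb 29, 2080 is in that span).
Mar 19, 2080 → Mar 19, 2081: 365 days.
Mar 19, 2081 → Mar 19, 2082: 365 days.
Mar 19, 2082 → Mar 19, 2083: 365 days.
Mar 19, 2083 → Mar 19, 2084: 366 days (Feb 29, 2084 is in that span).
Mar 19, 2084 → Apr 19, 2084: 31 days (March has 31).
Apr 19, 2084 → May 5, 2084: 16 days.
Total: 2604 days.

2604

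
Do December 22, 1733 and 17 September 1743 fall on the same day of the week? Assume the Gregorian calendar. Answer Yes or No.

Yes

From Dec 22, 1733 to Sep 17, 1743 is 3556 days.
3556 mod 7 = 0, so they are the same weekday.
(Dec 22, 1733 is a Tuesday; Sep 17, 1743 is a Tuesday.)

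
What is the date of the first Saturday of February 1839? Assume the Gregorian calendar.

February 2, 1839

February 1, 1839 is a Friday.
The first Saturday is therefore February 2 (1 days later).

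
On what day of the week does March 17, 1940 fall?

Doomsday rule: the anchor day for the 1900s is Wednesday. For year 40: 40÷12 = 3 r 4, and 4÷4 = 1, so 3+4+1 = 8.
Wednesday + 8 ≡ Thursday — that's 1940's doomsday.
In March the doomsday date is Mar 14.
Mar 17 is 3 days after Mar 14; 3 mod 7 = 3, so Thursday + 3 = Sunday.

Sunday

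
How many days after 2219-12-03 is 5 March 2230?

Dec 3, 2219 → Dec 3, 2220: 366 days (Feb 29, 2220 is in that span).
Dec 3, 2220 → Dec 3, 2221: 365 days.
Dec 3, 2221 → Dec 3, 2222: 365 days.
Dec 3, 2222 → Dec 3, 2223: 365 days.
Dec 3, 2223 → Dec 3, 2224: 366 days (Feb 29, 2224 is in that span).
Dec 3, 2224 → Dec 3, 2225: 365 days.
Dec 3, 2225 → Dec 3, 2226: 365 days.
Dec 3, 2226 → Dec 3, 2227: 365 days.
Dec 3, 2227 → Dec 3, 2228: 366 days (Feb 29, 2228 is in that span).
Dec 3, 2228 → Dec 3, 2229: 365 days.
Dec 3, 2229 → Jan 3, 2230: 31 days (December has 31).
Jan 3, 2230 → Feb 3, 2230: 31 days (January has 31).
Feb 3, 2230 → Mar 3, 2230: 28 days (February has 28).
Mar 3, 2230 → Mar 5, 2230: 2 days.
Total: 3745 days.

3745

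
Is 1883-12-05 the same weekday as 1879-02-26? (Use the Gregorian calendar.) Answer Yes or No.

From Feb 26, 1879 to Dec 5, 1883 is 1743 days.
1743 mod 7 = 0, so they are the same weekday.
(Feb 26, 1879 is a Wednesday; Dec 5, 1883 is a Wednesday.)

Yes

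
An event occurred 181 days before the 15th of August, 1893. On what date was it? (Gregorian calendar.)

−15 → Jul 31, 1893 (end of Jul, 31 days; 166 left).
−31 → Jun 30, 1893 (end of Jun, 30 days; 135 left).
−30 → May 31, 1893 (end of May, 31 days; 105 left).
−31 → Apr 30, 1893 (end of Apr, 30 days; 74 left).
−30 → Mar 31, 1893 (end of Mar, 31 days; 44 left).
−31 → Feb 28, 1893 (end of Feb, 28 days; 13 left).
−13 → Feb 15, 1893.

February 15, 1893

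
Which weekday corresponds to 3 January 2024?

January 1, 2024 is a Monday.
Jan 1, 2024 → Jan 3, 2024: 2 days.
Total: 2 days.
2 mod 7 = 2, so Monday + 2 = Wednesday.

Wednesday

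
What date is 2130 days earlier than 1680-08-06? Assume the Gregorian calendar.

October 7, 1674

−366 (one year; includes Feb 29, 1680) → Aug 6, 1679 (1764 left).
−365 (one year) → Aug 6, 1678 (1399 left).
−365 (one year) → Aug 6, 1677 (1034 left).
−365 (one year) → Aug 6, 1676 (669 left).
−366 (one year; includes Feb 29, 1676) → Aug 6, 1675 (303 left).
−6 → Jul 31, 1675 (end of Jul, 31 days; 297 left).
−31 → Jun 30, 1675 (end of Jun, 30 days; 266 left).
−30 → May 31, 1675 (end of May, 31 days; 236 left).
−31 → Apr 30, 1675 (end of Apr, 30 days; 205 left).
−30 → Mar 31, 1675 (end of Mar, 31 days; 175 left).
−31 → Feb 28, 1675 (end of Feb, 28 days; 144 left).
−28 → Jan 31, 1675 (end of Jan, 31 days; 116 left).
−31 → Dec 31, 1674 (end of Dec, 31 days; 85 left).
−31 → Nov 30, 1674 (end of Nov, 30 days; 54 left).
−30 → Oct 31, 1674 (end of Oct, 31 days; 24 left).
−24 → Oct 7, 1674.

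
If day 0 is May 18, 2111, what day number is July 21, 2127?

May 18, 2111 → May 18, 2112: 366 days (Feb 29, 2112 is in that span).
May 18, 2112 → May 18, 2113: 365 days.
May 18, 2113 → May 18, 2114: 365 days.
May 18, 2114 → May 18, 2115: 365 days.
May 18, 2115 → May 18, 2116: 366 days (Feb 29, 2116 is in that span).
May 18, 2116 → May 18, 2117: 365 days.
May 18, 2117 → May 18, 2118: 365 days.
May 18, 2118 → May 18, 2119: 365 days.
May 18, 2119 → May 18, 2120: 366 days (Feb 29, 2120 is in that span).
May 18, 2120 → May 18, 2121: 365 days.
May 18, 2121 → May 18, 2122: 365 days.
May 18, 2122 → May 18, 2123: 365 days.
May 18, 2123 → May 18, 2124: 366 days (Feb 29, 2124 is in that span).
May 18, 2124 → May 18, 2125: 365 days.
May 18, 2125 → May 18, 2126: 365 days.
May 18, 2126 → May 18, 2127: 365 days.
May 18, 2127 → Jun 18, 2127: 31 days (May has 31).
Jun 18, 2127 → Jul 18, 2127: 30 days (June has 30).
Jul 18, 2127 → Jul 21, 2127: 3 days.
Total: 5908 days.

5908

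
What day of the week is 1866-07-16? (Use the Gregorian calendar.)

Monday

Doomsday rule: the anchor day for the 1800s is Friday. For year 66: 66÷12 = 5 r 6, and 6÷4 = 1, so 5+6+1 = 12.
Friday + 12 ≡ Wednesday — that's 1866's doomsday.
In July the doomsday date is Jul 11.
Jul 16 is 5 days after Jul 11; 5 mod 7 = 5, so Wednesday + 5 = Monday.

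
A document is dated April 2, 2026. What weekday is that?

Thursday

Doomsday rule: the anchor day for the 2000s is Tuesday. For year 26: 26÷12 = 2 r 2, and 2÷4 = 0, so 2+2+0 = 4.
Tuesday + 4 ≡ Saturday — that's 2026's doomsday.
In April the doomsday date is Apr 4.
Apr 2 is 2 days before Apr 4; 2 mod 7 = 2, so Saturday − 2 = Thursday.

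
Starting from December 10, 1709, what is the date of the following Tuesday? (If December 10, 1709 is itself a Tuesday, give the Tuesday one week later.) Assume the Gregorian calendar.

December 17, 1709

Dec 10, 1709 is a Tuesday.
From Tuesday to the next Tuesday is 7 days.
Dec 10, 1709 + 7 = Dec 17, 1709.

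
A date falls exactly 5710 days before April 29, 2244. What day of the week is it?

Apr 29, 2244 is a Monday.
5710 mod 7 = 5, so 5710 days before a Monday is Monday − 5 = Wednesday.

Wednesday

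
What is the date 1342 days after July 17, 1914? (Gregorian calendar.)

+365 (one year) → Jul 17, 1915 (977 left).
+366 (one year; includes Feb 29, 1916) → Jul 17, 1916 (611 left).
+365 (one year) → Jul 17, 1917 (246 left).
Jul has 31 days: +15 → Aug 1, 1917 (231 left).
Aug has 31 days: +31 → Sep 1, 1917 (200 left).
Sep has 30 days: +30 → Oct 1, 1917 (170 left).
Oct has 31 days: +31 → Nov 1, 1917 (139 left).
Nov has 30 days: +30 → Dec 1, 1917 (109 left).
Dec has 31 days: +31 → Jan 1, 1918 (78 left).
Jan has 31 days: +31 → Feb 1, 1918 (47 left).
Feb has 28 days: +28 → Mar 1, 1918 (19 left).
+19 → Mar 20, 1918.

March 20, 1918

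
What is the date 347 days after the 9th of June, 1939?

Jun has 30 days: +22 → Jul 1, 1939 (325 left).
Jul has 31 days: +31 → Aug 1, 1939 (294 left).
Aug has 31 days: +31 → Sep 1, 1939 (263 left).
Sep has 30 days: +30 → Oct 1, 1939 (233 left).
Oct has 31 days: +31 → Nov 1, 1939 (202 left).
Nov has 30 days: +30 → Dec 1, 1939 (172 left).
Dec has 31 days: +31 → Jan 1, 1940 (141 left).
Jan has 31 days: +31 → Feb 1, 1940 (110 left).
Feb has 29 days: +29 → Mar 1, 1940 (81 left).
Mar has 31 days: +31 → Apr 1, 1940 (50 left).
Apr has 30 days: +30 → May 1, 1940 (20 left).
+20 → May 21, 1940.

May 21, 1940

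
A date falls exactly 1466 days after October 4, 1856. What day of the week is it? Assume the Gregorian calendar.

Tuesday

Oct 4, 1856 is a Saturday.
1466 mod 7 = 3, so 1466 days after a Saturday is Saturday + 3 = Tuesday.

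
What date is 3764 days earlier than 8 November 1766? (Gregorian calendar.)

−365 (one year) → Nov 8, 1765 (3399 left).
−365 (one year) → Nov 8, 1764 (3034 left).
−366 (one year; includes Feb 29, 1764) → Nov 8, 1763 (2668 left).
−365 (one year) → Nov 8, 1762 (2303 left).
−365 (one year) → Nov 8, 1761 (1938 left).
−365 (one year) → Nov 8, 1760 (1573 left).
−366 (one year; includes Feb 29, 1760) → Nov 8, 1759 (1207 left).
−365 (one year) → Nov 8, 1758 (842 left).
−365 (one year) → Nov 8, 1757 (477 left).
−365 (one year) → Nov 8, 1756 (112 left).
−8 → Oct 31, 1756 (end of Oct, 31 days; 104 left).
−31 → Sep 30, 1756 (end of Sep, 30 days; 73 left).
−30 → Aug 31, 1756 (end of Aug, 31 days; 43 left).
−31 → Jul 31, 1756 (end of Jul, 31 days; 12 left).
−12 → Jul 19, 1756.

July 19, 1756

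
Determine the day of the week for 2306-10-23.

Doomsday rule: the anchor day for the 2300s is Wednesday. For year 06: 6÷12 = 0 r 6, and 6÷4 = 1, so 0+6+1 = 7.
Wednesday + 7 ≡ Wednesday — that's 2306's doomsday.
In October the doomsday date is Oct 10.
Oct 23 is 13 days after Oct 10; 13 mod 7 = 6, so Wednesday + 6 = Tuesday.

Tuesday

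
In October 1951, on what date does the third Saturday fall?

October 20, 1951

October 1, 1951 is a Monday.
The first Saturday is therefore October 6 (5 days later).
The third Saturday is 6 + 2×7 = October 20.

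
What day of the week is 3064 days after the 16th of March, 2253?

Monday

First find the weekday of Mar 16, 2253. Doomsday rule: the anchor day for the 2200s is Friday. For year 53: 53÷12 = 4 r 5, and 5÷4 = 1, so 4+5+1 = 10.
Friday + 10 ≡ Monday — that's 2253's doomsday.
In March the doomsday date is Mar 14.
Mar 16 is 2 days after Mar 14; 2 mod 7 = 2, so Monday + 2 = Wednesday.
3064 mod 7 = 5, so 3064 days after a Wednesday is Wednesday + 5 = Monday.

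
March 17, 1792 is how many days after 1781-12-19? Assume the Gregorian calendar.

3741

Dec 19, 1781 → Dec 19, 1782: 365 days.
Dec 19, 1782 → Dec 19, 1783: 365 days.
Dec 19, 1783 → Dec 19, 1784: 366 days (Feb 29, 1784 is in that span).
Dec 19, 1784 → Dec 19, 1785: 365 days.
Dec 19, 1785 → Dec 19, 1786: 365 days.
Dec 19, 1786 → Dec 19, 1787: 365 days.
Dec 19, 1787 → Dec 19, 1788: 366 days (Feb 29, 1788 is in that span).
Dec 19, 1788 → Dec 19, 1789: 365 days.
Dec 19, 1789 → Dec 19, 1790: 365 days.
Dec 19, 1790 → Dec 19, 1791: 365 days.
Dec 19, 1791 → Jan 19, 1792: 31 days (December has 31).
Jan 19, 1792 → Feb 19, 1792: 31 days (January has 31).
Feb 19, 1792 → Mar 17, 1792: 27 days.
Total: 3741 days.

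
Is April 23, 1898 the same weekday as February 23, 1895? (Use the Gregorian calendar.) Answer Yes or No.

Yes

From Feb 23, 1895 to Apr 23, 1898 is 1155 days.
1155 mod 7 = 0, so they are the same weekday.
(Feb 23, 1895 is a Saturday; Apr 23, 1898 is a Saturday.)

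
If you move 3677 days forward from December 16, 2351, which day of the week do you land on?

First find the weekday of Dec 16, 2351. Doomsday rule: the anchor day for the 2300s is Wednesday. For year 51: 51÷12 = 4 r 3, and 3÷4 = 0, so 4+3+0 = 7.
Wednesday + 7 ≡ Wednesday — that's 2351's doomsday.
In December the doomsday date is Dec 12.
Dec 16 is 4 days after Dec 12; 4 mod 7 = 4, so Wednesday + 4 = Sunday.
3677 mod 7 = 2, so 3677 days after a Sunday is Sunday + 2 = Tuesday.

Tuesday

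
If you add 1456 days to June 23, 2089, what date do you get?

+365 (one year) → Jun 23, 2090 (1091 left).
+365 (one year) → Jun 23, 2091 (726 left).
+366 (one year; includes Feb 29, 2092) → Jun 23, 2092 (360 left).
Jun has 30 days: +8 → Jul 1, 2092 (352 left).
Jul has 31 days: +31 → Aug 1, 2092 (321 left).
Aug has 31 days: +31 → Sep 1, 2092 (290 left).
Sep has 30 days: +30 → Oct 1, 2092 (260 left).
Oct has 31 days: +31 → Nov 1, 2092 (229 left).
Nov has 30 days: +30 → Dec 1, 2092 (199 left).
Dec has 31 days: +31 → Jan 1, 2093 (168 left).
Jan has 31 days: +31 → Feb 1, 2093 (137 left).
Feb has 28 days: +28 → Mar 1, 2093 (109 left).
Mar has 31 days: +31 → Apr 1, 2093 (78 left).
Apr has 30 days: +30 → May 1, 2093 (48 left).
May has 31 days: +31 → Jun 1, 2093 (17 left).
+17 → Jun 18, 2093.

June 18, 2093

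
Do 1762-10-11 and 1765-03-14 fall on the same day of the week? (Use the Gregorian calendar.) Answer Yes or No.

From Oct 11, 1762 to Mar 14, 1765 is 885 days.
885 mod 7 = 3, so they are different weekdays.
(Oct 11, 1762 is a Monday; Mar 14, 1765 is a Thursday.)

No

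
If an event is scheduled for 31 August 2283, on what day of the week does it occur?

Friday

Doomsday rule: the anchor day for the 2200s is Friday. For year 83: 83÷12 = 6 r 11, and 11÷4 = 2, so 6+11+2 = 19.
Friday + 19 ≡ Wednesday — that's 2283's doomsday.
In August the doomsday date is Aug 8.
Aug 31 is 23 days after Aug 8; 23 mod 7 = 2, so Wednesday + 2 = Friday.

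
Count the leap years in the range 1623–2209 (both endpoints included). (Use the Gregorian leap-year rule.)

142

Multiples of 4 in [1623,2209]: 147.
Of those, multiples of 100: 6 (not leap unless ÷400).
Multiples of 400: 1.
Leap years = 147 − 6 + 1 = 142.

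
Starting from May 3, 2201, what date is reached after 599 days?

December 23, 2202

+365 (one year) → May 3, 2202 (234 left).
May has 31 days: +29 → Jun 1, 2202 (205 left).
Jun has 30 days: +30 → Jul 1, 2202 (175 left).
Jul has 31 days: +31 → Aug 1, 2202 (144 left).
Aug has 31 days: +31 → Sep 1, 2202 (113 left).
Sep has 30 days: +30 → Oct 1, 2202 (83 left).
Oct has 31 days: +31 → Nov 1, 2202 (52 left).
Nov has 30 days: +30 → Dec 1, 2202 (22 left).
+22 → Dec 23, 2202.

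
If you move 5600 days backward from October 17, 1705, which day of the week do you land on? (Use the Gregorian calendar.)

Saturday

Oct 17, 1705 is a Saturday.
5600 mod 7 = 0, so 5600 days before a Saturday is Saturday − 0 = Saturday.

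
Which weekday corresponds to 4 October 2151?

Doomsday rule: the anchor day for the 2100s is Sunday. For year 51: 51÷12 = 4 r 3, and 3÷4 = 0, so 4+3+0 = 7.
Sunday + 7 ≡ Sunday — that's 2151's doomsday.
In October the doomsday date is Oct 10.
Oct 4 is 6 days before Oct 10; 6 mod 7 = 6, so Sunday − 6 = Monday.

Monday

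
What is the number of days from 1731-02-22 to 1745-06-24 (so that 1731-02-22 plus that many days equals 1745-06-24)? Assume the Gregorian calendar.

Feb 22, 1731 → Feb 22, 1732: 365 days.
Feb 22, 1732 → Feb 22, 1733: 366 days (Feb 29, 1732 is in that span).
Feb 22, 1733 → Feb 22, 1734: 365 days.
Feb 22, 1734 → Feb 22, 1735: 365 days.
Feb 22, 1735 → Feb 22, 1736: 365 days.
Feb 22, 1736 → Feb 22, 1737: 366 days (Feb 29, 1736 is in that span).
Feb 22, 1737 → Feb 22, 1738: 365 days.
Feb 22, 1738 → Feb 22, 1739: 365 days.
Feb 22, 1739 → Feb 22, 1740: 365 days.
Feb 22, 1740 → Feb 22, 1741: 366 days (Feb 29, 1740 is in that span).
Feb 22, 1741 → Feb 22, 1742: 365 days.
Feb 22, 1742 → Feb 22, 1743: 365 days.
Feb 22, 1743 → Feb 22, 1744: 365 days.
Feb 22, 1744 → Feb 22, 1745: 366 days (Feb 29, 1744 is in that span).
Feb 22, 1745 → Mar 22, 1745: 28 days (February has 28).
Mar 22, 1745 → Apr 22, 1745: 31 days (March has 31).
Apr 22, 1745 → May 22, 1745: 30 days (April has 30).
May 22, 1745 → Jun 22, 1745: 31 days (May has 31).
Jun 22, 1745 → Jun 24, 1745: 2 days.
Total: 5236 days.

5236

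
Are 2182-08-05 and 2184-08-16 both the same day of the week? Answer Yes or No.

From Aug 5, 2182 to Aug 16, 2184 is 742 days.
742 mod 7 = 0, so they are the same weekday.
(Aug 5, 2182 is a Monday; Aug 16, 2184 is a Monday.)

Yes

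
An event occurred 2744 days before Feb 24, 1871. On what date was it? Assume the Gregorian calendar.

−365 (one year) → Feb 24, 1870 (2379 left).
−365 (one year) → Feb 24, 1869 (2014 left).
−366 (one year; includes Feb 29, 1868) → Feb 24, 1868 (1648 left).
−365 (one year) → Feb 24, 1867 (1283 left).
−365 (one year) → Feb 24, 1866 (918 left).
−365 (one year) → Feb 24, 1865 (553 left).
−366 (one year; includes Feb 29, 1864) → Feb 24, 1864 (187 left).
−24 → Jan 31, 1864 (end of Jan, 31 days; 163 left).
−31 → Dec 31, 1863 (end of Dec, 31 days; 132 left).
−31 → Nov 30, 1863 (end of Nov, 30 days; 101 left).
−30 → Oct 31, 1863 (end of Oct, 31 days; 71 left).
−31 → Sep 30, 1863 (end of Sep, 30 days; 40 left).
−30 → Aug 31, 1863 (end of Aug, 31 days; 10 left).
−10 → Aug 21, 1863.

August 21, 1863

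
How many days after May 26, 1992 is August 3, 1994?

799

May 26, 1992 → May 26, 1993: 365 days.
May 26, 1993 → May 26, 1994: 365 days.
May 26, 1994 → Jun 26, 1994: 31 days (May has 31).
Jun 26, 1994 → Jul 26, 1994: 30 days (June has 30).
Jul 26, 1994 → Aug 3, 1994: 8 days.
Total: 799 days.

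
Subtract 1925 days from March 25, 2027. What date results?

December 16, 2021

−365 (one year) → Mar 25, 2026 (1560 left).
−365 (one year) → Mar 25, 2025 (1195 left).
−365 (one year) → Mar 25, 2024 (830 left).
−366 (one year; includes Feb 29, 2024) → Mar 25, 2023 (464 left).
−365 (one year) → Mar 25, 2022 (99 left).
−25 → Feb 28, 2022 (end of Feb, 28 days; 74 left).
−28 → Jan 31, 2022 (end of Jan, 31 days; 46 left).
−31 → Dec 31, 2021 (end of Dec, 31 days; 15 left).
−15 → Dec 16, 2021.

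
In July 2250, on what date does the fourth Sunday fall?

July 1, 2250 is a Monday.
The first Sunday is therefore July 7 (6 days later).
The fourth Sunday is 7 + 3×7 = July 28.

July 28, 2250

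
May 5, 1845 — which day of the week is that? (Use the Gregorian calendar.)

Monday

Doomsday rule: the anchor day for the 1800s is Friday. For year 45: 45÷12 = 3 r 9, and 9÷4 = 2, so 3+9+2 = 14.
Friday + 14 ≡ Friday — that's 1845's doomsday.
In May the doomsday date is May 9.
May 5 is 4 days before May 9; 4 mod 7 = 4, so Friday − 4 = Monday.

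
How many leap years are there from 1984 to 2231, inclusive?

Multiples of 4 in [1984,2231]: 62.
Of those, multiples of 100: 3 (not leap unless ÷400).
Multiples of 400: 1.
Leap years = 62 − 3 + 1 = 60.

60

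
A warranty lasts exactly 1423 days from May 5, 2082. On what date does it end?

+365 (one year) → May 5, 2083 (1058 left).
+366 (one year; includes Feb 29, 2084) → May 5, 2084 (692 left).
+365 (one year) → May 5, 2085 (327 left).
May has 31 days: +27 → Jun 1, 2085 (300 left).
Jun has 30 days: +30 → Jul 1, 2085 (270 left).
Jul has 31 days: +31 → Aug 1, 2085 (239 left).
Aug has 31 days: +31 → Sep 1, 2085 (208 left).
Sep has 30 days: +30 → Oct 1, 2085 (178 left).
Oct has 31 days: +31 → Nov 1, 2085 (147 left).
Nov has 30 days: +30 → Dec 1, 2085 (117 left).
Dec has 31 days: +31 → Jan 1, 2086 (86 left).
Jan has 31 days: +31 → Feb 1, 2086 (55 left).
Feb has 28 days: +28 → Mar 1, 2086 (27 left).
+27 → Mar 28, 2086.

March 28, 2086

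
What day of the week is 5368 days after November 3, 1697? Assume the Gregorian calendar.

Saturday

Nov 3, 1697 is a Sunday.
5368 mod 7 = 6, so 5368 days after a Sunday is Sunday + 6 = Saturday.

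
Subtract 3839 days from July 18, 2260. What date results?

−366 (one year; includes Feb 29, 2260) → Jul 18, 2259 (3473 left).
−365 (one year) → Jul 18, 2258 (3108 left).
−365 (one year) → Jul 18, 2257 (2743 left).
−365 (one year) → Jul 18, 2256 (2378 left).
−366 (one year; includes Feb 29, 2256) → Jul 18, 2255 (2012 left).
−365 (one year) → Jul 18, 2254 (1647 left).
−365 (one year) → Jul 18, 2253 (1282 left).
−365 (one year) → Jul 18, 2252 (917 left).
−366 (one year; includes Feb 29, 2252) → Jul 18, 2251 (551 left).
−365 (one year) → Jul 18, 2250 (186 left).
−18 → Jun 30, 2250 (end of Jun, 30 days; 168 left).
−30 → May 31, 2250 (end of May, 31 days; 138 left).
−31 → Apr 30, 2250 (end of Apr, 30 days; 107 left).
−30 → Mar 31, 2250 (end of Mar, 31 days; 77 left).
−31 → Feb 28, 2250 (end of Feb, 28 days; 46 left).
−28 → Jan 31, 2250 (end of Jan, 31 days; 18 left).
−18 → Jan 13, 2250.

January 13, 2250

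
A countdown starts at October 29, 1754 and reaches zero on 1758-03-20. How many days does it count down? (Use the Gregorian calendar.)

Oct 29, 1754 → Oct 29, 1755: 365 days.
Oct 29, 1755 → Oct 29, 1756: 366 days (Feb 29, 1756 is in that span).
Oct 29, 1756 → Oct 29, 1757: 365 days.
Oct 29, 1757 → Nov 29, 1757: 31 days (October has 31).
Nov 29, 1757 → Dec 29, 1757: 30 days (November has 30).
Dec 29, 1757 → Jan 29, 1758: 31 days (December has 31).
Jan 29, 1758 → Feb 28, 1758: 30 days (January has 31).
Feb 28, 1758 → Mar 20, 1758: 20 days.
Total: 1238 days.

1238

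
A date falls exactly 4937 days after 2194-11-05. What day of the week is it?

Friday

First find the weekday of Nov 5, 2194. Doomsday rule: the anchor day for the 2100s is Sunday. For year 94: 94÷12 = 7 r 10, and 10÷4 = 2, so 7+10+2 = 19.
Sunday + 19 ≡ Friday — that's 2194's doomsday.
In November the doomsday date is Nov 7.
Nov 5 is 2 days before Nov 7; 2 mod 7 = 2, so Friday − 2 = Wednesday.
4937 mod 7 = 2, so 4937 days after a Wednesday is Wednesday + 2 = Friday.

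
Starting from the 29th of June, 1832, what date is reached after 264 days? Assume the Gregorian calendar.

March 20, 1833

Jun has 30 days: +2 → Jul 1, 1832 (262 left).
Jul has 31 days: +31 → Aug 1, 1832 (231 left).
Aug has 31 days: +31 → Sep 1, 1832 (200 left).
Sep has 30 days: +30 → Oct 1, 1832 (170 left).
Oct has 31 days: +31 → Nov 1, 1832 (139 left).
Nov has 30 days: +30 → Dec 1, 1832 (109 left).
Dec has 31 days: +31 → Jan 1, 1833 (78 left).
Jan has 31 days: +31 → Feb 1, 1833 (47 left).
Feb has 28 days: +28 → Mar 1, 1833 (19 left).
+19 → Mar 20, 1833.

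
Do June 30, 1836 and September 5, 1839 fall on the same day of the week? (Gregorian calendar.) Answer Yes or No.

Yes

From Jun 30, 1836 to Sep 5, 1839 is 1162 days.
1162 mod 7 = 0, so they are the same weekday.
(Jun 30, 1836 is a Thursday; Sep 5, 1839 is a Thursday.)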